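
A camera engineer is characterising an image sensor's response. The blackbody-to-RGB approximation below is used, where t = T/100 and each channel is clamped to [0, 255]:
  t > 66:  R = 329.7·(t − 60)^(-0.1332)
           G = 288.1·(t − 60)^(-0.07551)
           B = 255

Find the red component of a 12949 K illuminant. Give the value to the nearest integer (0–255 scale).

t = 12949/100 = 129.49; the t > 66 branch applies.
R = 329.7·(129.49 − 60)^(-0.1332) = 329.7·69.49^(-0.1332) = 329.7·0.56840 = 187.402.
Rounded: 187.

187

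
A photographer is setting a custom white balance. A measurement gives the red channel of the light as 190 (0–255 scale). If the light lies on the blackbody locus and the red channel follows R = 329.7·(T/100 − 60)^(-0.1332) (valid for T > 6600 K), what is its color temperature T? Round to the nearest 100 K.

(t − 60)^(-0.1332) = 190/329.7 = 0.57628.
t − 60 = 0.57628^(1/-0.1332) = 0.57628^(-7.508) = 62.667, so t = 122.667.
T = 100·t = 12267 K → 12300 K to the nearest 100 K.

12300 K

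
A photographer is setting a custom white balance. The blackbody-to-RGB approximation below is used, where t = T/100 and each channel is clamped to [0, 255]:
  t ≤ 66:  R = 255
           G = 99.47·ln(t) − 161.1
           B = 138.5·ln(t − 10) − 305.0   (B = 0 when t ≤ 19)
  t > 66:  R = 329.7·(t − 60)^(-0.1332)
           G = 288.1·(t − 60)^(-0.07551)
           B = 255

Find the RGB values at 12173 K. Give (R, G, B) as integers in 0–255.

t = 12173/100 = 121.73; the t > 66 branch applies.
R = 329.7·(121.73 − 60)^(-0.1332) = 329.7·61.73^(-0.1332) = 329.7·0.57744 = 190.382.
G = 288.1·(121.73 − 60)^(-0.07551) = 288.1·61.73^(-0.07551) = 288.1·0.73249 = 211.029.
B = 255 by definition for t > 66.
Rounded: (190, 211, 255).

(190, 211, 255)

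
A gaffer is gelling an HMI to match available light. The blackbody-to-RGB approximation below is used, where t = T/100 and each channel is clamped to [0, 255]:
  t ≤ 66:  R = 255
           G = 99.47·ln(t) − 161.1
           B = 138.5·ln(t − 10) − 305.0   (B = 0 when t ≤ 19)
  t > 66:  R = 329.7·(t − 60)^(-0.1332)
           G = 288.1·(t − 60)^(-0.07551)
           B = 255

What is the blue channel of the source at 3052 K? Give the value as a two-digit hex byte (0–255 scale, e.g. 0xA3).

t = 3052/100 = 30.52; the t ≤ 66 branch applies.
B = 138.5·ln(30.52 − 10) − 305.0 = 138.5·ln 20.52 − 305.0 = 138.5·3.0214 − 305.0 = 113.464.
Rounded: 113; in hex, 0x71.

0x71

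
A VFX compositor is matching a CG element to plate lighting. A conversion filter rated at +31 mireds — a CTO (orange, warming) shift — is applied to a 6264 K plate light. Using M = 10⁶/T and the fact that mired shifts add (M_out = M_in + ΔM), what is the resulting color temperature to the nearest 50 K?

M_in = 10⁶/6264 = 159.64 mireds.
M_out = 159.64 + (+31) = 190.64 mireds.
T_out = 10⁶/190.64 = 5245.4 K → 5250 K.

5250 K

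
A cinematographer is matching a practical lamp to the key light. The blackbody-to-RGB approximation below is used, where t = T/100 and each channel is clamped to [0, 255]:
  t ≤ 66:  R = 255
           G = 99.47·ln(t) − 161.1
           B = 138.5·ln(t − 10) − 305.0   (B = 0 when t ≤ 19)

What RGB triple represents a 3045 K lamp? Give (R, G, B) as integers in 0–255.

(255, 179, 113)

t = 3045/100 = 30.45; the t ≤ 66 branch applies.
R = 255 by definition for t ≤ 66.
G = 99.47·ln 30.45 − 161.1 = 99.47·3.4161 − 161.1 = 178.698.
B = 138.5·ln(30.45 − 10) − 305.0 = 138.5·ln 20.45 − 305.0 = 138.5·3.0180 − 305.0 = 112.991.
Rounded: (255, 179, 113).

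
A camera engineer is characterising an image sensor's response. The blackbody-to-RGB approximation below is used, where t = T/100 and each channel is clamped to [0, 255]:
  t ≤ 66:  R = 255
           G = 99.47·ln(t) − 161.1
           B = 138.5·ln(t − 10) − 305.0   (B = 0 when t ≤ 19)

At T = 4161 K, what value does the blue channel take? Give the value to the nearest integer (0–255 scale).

t = 4161/100 = 41.61; the t ≤ 66 branch applies.
B = 138.5·ln(41.61 − 10) − 305.0 = 138.5·ln 31.61 − 305.0 = 138.5·3.4535 − 305.0 = 173.306.
Rounded: 173.

173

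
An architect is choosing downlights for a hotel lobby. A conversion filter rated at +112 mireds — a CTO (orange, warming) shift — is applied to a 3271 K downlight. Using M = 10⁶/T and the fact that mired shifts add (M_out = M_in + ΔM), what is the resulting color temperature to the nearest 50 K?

2400 K

M_in = 10⁶/3271 = 305.72 mireds.
M_out = 305.72 + (+112) = 417.72 mireds.
T_out = 10⁶/417.72 = 2394.0 K → 2400 K.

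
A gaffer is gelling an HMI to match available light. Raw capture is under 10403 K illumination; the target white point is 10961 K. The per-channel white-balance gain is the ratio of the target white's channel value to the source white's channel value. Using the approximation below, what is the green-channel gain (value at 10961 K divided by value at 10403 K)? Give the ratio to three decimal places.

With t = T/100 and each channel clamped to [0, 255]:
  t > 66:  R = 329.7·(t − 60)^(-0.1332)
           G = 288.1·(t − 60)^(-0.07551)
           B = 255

0.991

At 10403 K (t = 104.03):
  G = 288.1·(104.03 − 60)^(-0.07551) = 288.1·44.03^(-0.07551) = 288.1·0.75142 = 216.483.
At 10961 K (t = 109.61):
  G = 288.1·(109.61 − 60)^(-0.07551) = 288.1·49.61^(-0.07551) = 288.1·0.74468 = 214.541.
Gain = 214.541 / 216.483 = 0.9910 → 0.991.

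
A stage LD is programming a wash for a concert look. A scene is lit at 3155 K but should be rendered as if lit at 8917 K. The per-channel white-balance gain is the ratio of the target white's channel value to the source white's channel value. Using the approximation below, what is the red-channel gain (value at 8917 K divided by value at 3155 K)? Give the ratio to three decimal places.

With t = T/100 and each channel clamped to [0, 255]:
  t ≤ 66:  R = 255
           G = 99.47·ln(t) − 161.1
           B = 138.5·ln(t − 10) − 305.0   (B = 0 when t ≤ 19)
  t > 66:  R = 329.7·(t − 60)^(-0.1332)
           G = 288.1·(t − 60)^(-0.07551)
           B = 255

At 3155 K (t = 31.55):
  R = 255 by definition for t ≤ 66.
At 8917 K (t = 89.17):
  R = 329.7·(89.17 − 60)^(-0.1332) = 329.7·29.17^(-0.1332) = 329.7·0.63807 = 210.373.
Gain = 210.373 / 255.000 = 0.8250 → 0.825.

0.825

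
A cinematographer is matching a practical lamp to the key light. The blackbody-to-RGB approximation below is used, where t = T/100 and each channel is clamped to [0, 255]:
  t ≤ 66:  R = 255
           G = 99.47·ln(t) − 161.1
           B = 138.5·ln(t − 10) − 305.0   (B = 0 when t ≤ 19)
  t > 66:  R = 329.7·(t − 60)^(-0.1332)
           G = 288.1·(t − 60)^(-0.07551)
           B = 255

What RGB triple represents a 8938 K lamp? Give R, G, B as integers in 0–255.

t = 8938/100 = 89.38; the t > 66 branch applies.
R = 329.7·(89.38 − 60)^(-0.1332) = 329.7·29.38^(-0.1332) = 329.7·0.63746 = 210.172.
G = 288.1·(89.38 − 60)^(-0.07551) = 288.1·29.38^(-0.07551) = 288.1·0.77472 = 223.198.
B = 255 by definition for t > 66.
Rounded: (210, 223, 255).

R=210, G=223, B=255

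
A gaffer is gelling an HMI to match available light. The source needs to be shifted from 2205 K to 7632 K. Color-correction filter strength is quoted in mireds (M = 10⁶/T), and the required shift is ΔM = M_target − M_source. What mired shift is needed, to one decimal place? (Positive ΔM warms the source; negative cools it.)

M_source = 10⁶/2205 = 453.515; M_target = 10⁶/7632 = 131.027.
ΔM = 131.027 − 453.515 = -322.487 → -322.5 mireds, a cooling shift.

-322.5 mireds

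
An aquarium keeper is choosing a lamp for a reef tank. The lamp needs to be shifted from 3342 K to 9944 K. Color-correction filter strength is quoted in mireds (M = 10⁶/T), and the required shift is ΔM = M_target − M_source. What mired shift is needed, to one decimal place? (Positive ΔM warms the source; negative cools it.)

-198.7 mireds

M_source = 10⁶/3342 = 299.222; M_target = 10⁶/9944 = 100.563.
ΔM = 100.563 − 299.222 = -198.659 → -198.7 mireds, a cooling shift.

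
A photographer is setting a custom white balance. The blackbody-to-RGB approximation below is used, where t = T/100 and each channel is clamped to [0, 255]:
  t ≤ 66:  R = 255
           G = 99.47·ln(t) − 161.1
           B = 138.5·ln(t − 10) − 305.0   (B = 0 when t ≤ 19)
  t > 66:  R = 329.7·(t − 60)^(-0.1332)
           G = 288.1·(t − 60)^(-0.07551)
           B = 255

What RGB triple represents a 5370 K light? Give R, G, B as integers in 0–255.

R=255, G=235, B=218

t = 5370/100 = 53.7; the t ≤ 66 branch applies.
R = 255 by definition for t ≤ 66.
G = 99.47·ln 53.7 − 161.1 = 99.47·3.9834 − 161.1 = 235.130.
B = 138.5·ln(53.7 − 10) − 305.0 = 138.5·ln 43.7 − 305.0 = 138.5·3.7773 − 305.0 = 218.163.
Rounded: (255, 235, 218).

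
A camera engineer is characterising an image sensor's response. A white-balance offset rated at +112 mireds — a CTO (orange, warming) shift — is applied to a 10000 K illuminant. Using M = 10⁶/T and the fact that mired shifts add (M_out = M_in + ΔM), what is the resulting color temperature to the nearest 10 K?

M_in = 10⁶/10000 = 100.00 mireds.
M_out = 100.00 + (+112) = 212.00 mireds.
T_out = 10⁶/212.00 = 4717.0 K → 4720 K.

4720 K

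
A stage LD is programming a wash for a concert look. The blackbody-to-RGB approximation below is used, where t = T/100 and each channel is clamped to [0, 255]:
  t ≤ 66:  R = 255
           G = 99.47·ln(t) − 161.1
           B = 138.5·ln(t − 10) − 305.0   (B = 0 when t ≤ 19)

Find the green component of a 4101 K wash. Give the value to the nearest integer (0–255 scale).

t = 4101/100 = 41.01; the t ≤ 66 branch applies.
G = 99.47·ln 41.01 − 161.1 = 99.47·3.7138 − 161.1 = 208.313.
Rounded: 208.

208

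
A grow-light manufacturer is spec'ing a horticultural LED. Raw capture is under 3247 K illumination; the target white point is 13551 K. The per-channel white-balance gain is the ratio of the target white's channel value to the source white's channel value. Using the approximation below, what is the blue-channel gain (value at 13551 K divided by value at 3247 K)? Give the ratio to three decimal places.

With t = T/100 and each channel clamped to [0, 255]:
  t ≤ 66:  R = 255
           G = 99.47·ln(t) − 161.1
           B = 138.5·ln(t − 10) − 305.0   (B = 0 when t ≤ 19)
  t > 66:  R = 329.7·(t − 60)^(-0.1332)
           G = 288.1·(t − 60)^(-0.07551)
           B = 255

2.023

At 3247 K (t = 32.47):
  B = 138.5·ln(32.47 − 10) − 305.0 = 138.5·ln 22.47 − 305.0 = 138.5·3.1122 − 305.0 = 126.037.
At 13551 K (t = 135.51):
  B = 255 by definition for t > 66.
Gain = 255.000 / 126.037 = 2.0232 → 2.023.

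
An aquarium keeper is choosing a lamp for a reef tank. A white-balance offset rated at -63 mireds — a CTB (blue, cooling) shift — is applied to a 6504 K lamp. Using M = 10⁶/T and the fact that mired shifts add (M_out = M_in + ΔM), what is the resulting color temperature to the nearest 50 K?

11000 K

M_in = 10⁶/6504 = 153.75 mireds.
M_out = 153.75 + (-63) = 90.75 mireds.
T_out = 10⁶/90.75 = 11019.1 K → 11000 K.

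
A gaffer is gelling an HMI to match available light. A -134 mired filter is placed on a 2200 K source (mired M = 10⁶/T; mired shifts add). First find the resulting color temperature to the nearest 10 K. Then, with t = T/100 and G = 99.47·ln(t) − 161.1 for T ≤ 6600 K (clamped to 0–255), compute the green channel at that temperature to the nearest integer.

181

M_in = 10⁶/2200 = 454.55; M_out = 454.55 + (-134) = 320.55.
T_out = 10⁶/320.55 = 3119.7 K → 3120 K; t = 31.2.
G = 99.47·ln 31.2 − 161.1 = 99.47·3.4404 − 161.1 = 181.118.
Rounded: 181.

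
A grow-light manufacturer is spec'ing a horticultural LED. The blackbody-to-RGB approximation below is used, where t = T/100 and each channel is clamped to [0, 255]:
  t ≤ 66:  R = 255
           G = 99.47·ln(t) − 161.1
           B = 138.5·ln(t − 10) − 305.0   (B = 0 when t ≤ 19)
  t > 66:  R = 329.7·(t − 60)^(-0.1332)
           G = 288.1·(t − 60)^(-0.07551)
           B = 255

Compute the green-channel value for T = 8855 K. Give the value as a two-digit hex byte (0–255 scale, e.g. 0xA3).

0xE0

t = 8855/100 = 88.55; the t > 66 branch applies.
G = 288.1·(88.55 − 60)^(-0.07551) = 288.1·28.55^(-0.07551) = 288.1·0.77640 = 223.682.
Rounded: 224; in hex, 0xE0.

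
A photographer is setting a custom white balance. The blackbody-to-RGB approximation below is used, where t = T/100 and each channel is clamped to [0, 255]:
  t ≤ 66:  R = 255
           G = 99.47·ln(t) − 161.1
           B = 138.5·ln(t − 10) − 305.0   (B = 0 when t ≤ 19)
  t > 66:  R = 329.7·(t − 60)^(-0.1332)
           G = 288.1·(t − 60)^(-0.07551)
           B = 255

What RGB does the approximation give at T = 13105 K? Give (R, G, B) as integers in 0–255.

(187, 209, 255)

t = 13105/100 = 131.05; the t > 66 branch applies.
R = 329.7·(131.05 − 60)^(-0.1332) = 329.7·71.05^(-0.1332) = 329.7·0.56672 = 186.849.
G = 288.1·(131.05 − 60)^(-0.07551) = 288.1·71.05^(-0.07551) = 288.1·0.72475 = 208.801.
B = 255 by definition for t > 66.
Rounded: (187, 209, 255).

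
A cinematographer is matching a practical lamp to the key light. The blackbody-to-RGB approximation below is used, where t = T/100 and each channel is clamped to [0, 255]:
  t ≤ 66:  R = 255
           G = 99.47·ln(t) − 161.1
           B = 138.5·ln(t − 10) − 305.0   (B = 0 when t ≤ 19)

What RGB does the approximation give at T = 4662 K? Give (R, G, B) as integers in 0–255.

t = 4662/100 = 46.62; the t ≤ 66 branch applies.
R = 255 by definition for t ≤ 66.
G = 99.47·ln 46.62 − 161.1 = 99.47·3.8420 − 161.1 = 221.067.
B = 138.5·ln(46.62 − 10) − 305.0 = 138.5·ln 36.62 − 305.0 = 138.5·3.6006 − 305.0 = 193.682.
Rounded: (255, 221, 194).

(255, 221, 194)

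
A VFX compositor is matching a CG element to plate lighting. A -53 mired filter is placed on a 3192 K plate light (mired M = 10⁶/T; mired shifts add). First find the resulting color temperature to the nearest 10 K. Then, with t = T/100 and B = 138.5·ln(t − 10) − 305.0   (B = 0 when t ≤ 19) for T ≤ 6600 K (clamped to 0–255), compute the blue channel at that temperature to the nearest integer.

158

M_in = 10⁶/3192 = 313.28; M_out = 313.28 + (-53) = 260.28.
T_out = 10⁶/260.28 = 3842.0 K → 3840 K; t = 38.4.
B = 138.5·ln(38.4 − 10) − 305.0 = 138.5·ln 28.4 − 305.0 = 138.5·3.3464 − 305.0 = 158.475.
Rounded: 158.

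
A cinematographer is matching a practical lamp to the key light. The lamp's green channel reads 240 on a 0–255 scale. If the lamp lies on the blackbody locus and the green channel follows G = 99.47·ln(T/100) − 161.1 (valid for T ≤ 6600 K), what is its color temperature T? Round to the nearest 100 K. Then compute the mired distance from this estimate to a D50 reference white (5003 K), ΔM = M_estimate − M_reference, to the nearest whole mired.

-21 mireds

ln t = (240 + 161.1) / 99.47 = 4.0324.
t = e^4.0324 = 56.394.
T = 100·t = 5639 K → 5600 K to the nearest 100 K.
M_estimate = 10⁶/5600 = 178.57; M_reference = 10⁶/5003 = 199.88.
ΔM = 178.57 − 199.88 = -21.31 → -21 mireds.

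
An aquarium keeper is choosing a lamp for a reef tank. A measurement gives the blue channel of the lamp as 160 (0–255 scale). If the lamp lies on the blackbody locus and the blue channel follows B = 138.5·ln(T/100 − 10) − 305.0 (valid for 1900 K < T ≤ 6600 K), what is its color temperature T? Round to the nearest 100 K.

ln(t − 10) = (160 + 305.0) / 138.5 = 3.3574.
t − 10 = e^3.3574 = 28.714, so t = 38.714.
T = 100·t = 3871 K → 3900 K to the nearest 100 K.

3900 K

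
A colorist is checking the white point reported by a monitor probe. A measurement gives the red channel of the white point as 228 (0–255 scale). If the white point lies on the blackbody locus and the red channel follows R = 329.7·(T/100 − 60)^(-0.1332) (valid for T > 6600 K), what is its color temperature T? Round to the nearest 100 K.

(t − 60)^(-0.1332) = 228/329.7 = 0.69154.
t − 60 = 0.69154^(1/-0.1332) = 0.69154^(-7.508) = 15.943, so t = 75.943.
T = 100·t = 7594 K → 7600 K to the nearest 100 K.

7600 K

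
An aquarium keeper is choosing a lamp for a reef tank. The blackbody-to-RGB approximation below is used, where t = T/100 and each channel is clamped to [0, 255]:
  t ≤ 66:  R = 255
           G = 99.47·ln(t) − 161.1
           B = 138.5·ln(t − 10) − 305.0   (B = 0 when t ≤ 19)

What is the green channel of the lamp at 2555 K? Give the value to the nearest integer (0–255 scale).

161

t = 2555/100 = 25.55; the t ≤ 66 branch applies.
G = 99.47·ln 25.55 − 161.1 = 99.47·3.2406 − 161.1 = 161.246.
Rounded: 161.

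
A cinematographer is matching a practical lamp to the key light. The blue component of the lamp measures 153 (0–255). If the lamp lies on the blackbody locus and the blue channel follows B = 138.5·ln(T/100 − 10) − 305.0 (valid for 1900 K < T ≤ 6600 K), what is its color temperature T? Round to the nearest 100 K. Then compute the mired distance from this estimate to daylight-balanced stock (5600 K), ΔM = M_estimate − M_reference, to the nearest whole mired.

ln(t − 10) = (153 + 305.0) / 138.5 = 3.3069.
t − 10 = e^3.3069 = 27.299, so t = 37.299.
T = 100·t = 3730 K → 3700 K to the nearest 100 K.
M_estimate = 10⁶/3700 = 270.27; M_reference = 10⁶/5600 = 178.57.
ΔM = 270.27 − 178.57 = 91.70 → +92 mireds.

+92 mireds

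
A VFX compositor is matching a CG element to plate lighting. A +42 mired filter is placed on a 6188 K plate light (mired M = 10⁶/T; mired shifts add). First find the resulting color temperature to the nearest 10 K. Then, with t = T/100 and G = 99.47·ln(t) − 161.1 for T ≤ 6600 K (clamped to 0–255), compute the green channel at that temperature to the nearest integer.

M_in = 10⁶/6188 = 161.60; M_out = 161.60 + (+42) = 203.60.
T_out = 10⁶/203.60 = 4911.5 K → 4910 K; t = 49.1.
G = 99.47·ln 49.1 − 161.1 = 99.47·3.8939 − 161.1 = 226.222.
Rounded: 226.

226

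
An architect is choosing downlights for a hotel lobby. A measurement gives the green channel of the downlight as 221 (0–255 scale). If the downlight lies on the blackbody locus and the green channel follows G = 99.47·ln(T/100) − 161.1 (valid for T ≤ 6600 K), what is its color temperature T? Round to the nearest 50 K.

4650 K

ln t = (221 + 161.1) / 99.47 = 3.8414.
t = e^3.8414 = 46.589.
T = 100·t = 4659 K → 4650 K to the nearest 50 K.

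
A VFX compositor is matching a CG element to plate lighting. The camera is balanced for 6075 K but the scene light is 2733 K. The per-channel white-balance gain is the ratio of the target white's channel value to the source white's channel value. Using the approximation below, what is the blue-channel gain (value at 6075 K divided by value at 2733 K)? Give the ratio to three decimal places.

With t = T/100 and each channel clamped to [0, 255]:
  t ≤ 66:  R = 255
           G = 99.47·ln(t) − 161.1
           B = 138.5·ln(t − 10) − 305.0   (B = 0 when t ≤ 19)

2.652

At 2733 K (t = 27.33):
  B = 138.5·ln(27.33 − 10) − 305.0 = 138.5·ln 17.33 − 305.0 = 138.5·2.8524 − 305.0 = 90.063.
At 6075 K (t = 60.75):
  B = 138.5·ln(60.75 − 10) − 305.0 = 138.5·ln 50.75 − 305.0 = 138.5·3.9269 − 305.0 = 238.877.
Gain = 238.877 / 90.063 = 2.6523 → 2.652.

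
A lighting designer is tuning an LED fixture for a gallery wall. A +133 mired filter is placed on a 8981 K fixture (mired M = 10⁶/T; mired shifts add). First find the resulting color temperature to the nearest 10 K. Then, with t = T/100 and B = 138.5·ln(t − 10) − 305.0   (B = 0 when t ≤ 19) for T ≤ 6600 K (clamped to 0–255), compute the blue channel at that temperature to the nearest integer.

M_in = 10⁶/8981 = 111.35; M_out = 111.35 + (+133) = 244.35.
T_out = 10⁶/244.35 = 4092.6 K → 4090 K; t = 40.9.
B = 138.5·ln(40.9 − 10) − 305.0 = 138.5·ln 30.9 − 305.0 = 138.5·3.4308 − 305.0 = 170.160.
Rounded: 170.

170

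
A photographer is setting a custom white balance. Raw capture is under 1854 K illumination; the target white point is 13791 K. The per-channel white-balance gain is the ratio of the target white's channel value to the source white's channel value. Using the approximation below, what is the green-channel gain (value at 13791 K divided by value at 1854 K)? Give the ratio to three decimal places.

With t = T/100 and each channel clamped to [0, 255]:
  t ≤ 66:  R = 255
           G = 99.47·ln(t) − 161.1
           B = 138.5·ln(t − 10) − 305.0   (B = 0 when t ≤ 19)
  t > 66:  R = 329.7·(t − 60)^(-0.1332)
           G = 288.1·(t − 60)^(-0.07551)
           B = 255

1.603

At 1854 K (t = 18.54):
  G = 99.47·ln 18.54 − 161.1 = 99.47·2.9199 − 161.1 = 129.345.
At 13791 K (t = 137.91):
  G = 288.1·(137.91 − 60)^(-0.07551) = 288.1·77.91^(-0.07551) = 288.1·0.71972 = 207.352.
Gain = 207.352 / 129.345 = 1.6031 → 1.603.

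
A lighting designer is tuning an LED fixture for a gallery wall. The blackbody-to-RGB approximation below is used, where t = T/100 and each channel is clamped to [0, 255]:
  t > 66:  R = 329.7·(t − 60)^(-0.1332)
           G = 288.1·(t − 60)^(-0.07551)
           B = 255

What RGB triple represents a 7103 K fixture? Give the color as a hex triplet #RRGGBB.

t = 7103/100 = 71.03; the t > 66 branch applies.
R = 329.7·(71.03 − 60)^(-0.1332) = 329.7·11.03^(-0.1332) = 329.7·0.72632 = 239.468.
G = 288.1·(71.03 − 60)^(-0.07551) = 288.1·11.03^(-0.07551) = 288.1·0.83421 = 240.336.
B = 255 by definition for t > 66.
Rounded: (239, 240, 255).
In hex: #EFF0FF.

#EFF0FF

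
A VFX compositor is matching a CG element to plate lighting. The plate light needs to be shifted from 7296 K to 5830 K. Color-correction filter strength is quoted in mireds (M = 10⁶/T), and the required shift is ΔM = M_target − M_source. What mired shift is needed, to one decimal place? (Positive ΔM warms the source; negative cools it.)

+34.5 mireds

M_source = 10⁶/7296 = 137.061; M_target = 10⁶/5830 = 171.527.
ΔM = 171.527 − 137.061 = 34.465 → +34.5 mireds, a warming shift.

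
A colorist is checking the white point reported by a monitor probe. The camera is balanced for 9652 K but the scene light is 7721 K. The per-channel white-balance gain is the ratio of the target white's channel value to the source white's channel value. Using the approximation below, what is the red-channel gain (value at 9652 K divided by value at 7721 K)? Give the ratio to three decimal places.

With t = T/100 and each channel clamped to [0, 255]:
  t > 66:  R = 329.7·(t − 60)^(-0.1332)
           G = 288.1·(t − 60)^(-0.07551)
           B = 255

0.905

At 7721 K (t = 77.21):
  R = 329.7·(77.21 − 60)^(-0.1332) = 329.7·17.21^(-0.1332) = 329.7·0.68453 = 225.690.
At 9652 K (t = 96.52):
  R = 329.7·(96.52 − 60)^(-0.1332) = 329.7·36.52^(-0.1332) = 329.7·0.61926 = 204.169.
Gain = 204.169 / 225.690 = 0.9046 → 0.905.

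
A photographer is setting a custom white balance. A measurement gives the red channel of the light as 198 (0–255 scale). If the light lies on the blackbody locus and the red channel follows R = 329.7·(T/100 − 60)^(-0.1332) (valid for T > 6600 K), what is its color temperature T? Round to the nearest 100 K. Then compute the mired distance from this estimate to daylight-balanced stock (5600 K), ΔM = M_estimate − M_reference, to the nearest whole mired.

-84 mireds

(t − 60)^(-0.1332) = 198/329.7 = 0.60055.
t − 60 = 0.60055^(1/-0.1332) = 0.60055^(-7.508) = 45.980, so t = 105.980.
T = 100·t = 10598 K → 10600 K to the nearest 100 K.
M_estimate = 10⁶/10600 = 94.34; M_reference = 10⁶/5600 = 178.57.
ΔM = 94.34 − 178.57 = -84.23 → -84 mireds.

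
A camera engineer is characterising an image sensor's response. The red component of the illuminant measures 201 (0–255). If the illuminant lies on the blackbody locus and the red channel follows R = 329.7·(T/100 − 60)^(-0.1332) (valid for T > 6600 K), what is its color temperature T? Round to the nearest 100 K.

10100 K

(t − 60)^(-0.1332) = 201/329.7 = 0.60965.
t − 60 = 0.60965^(1/-0.1332) = 0.60965^(-7.508) = 41.071, so t = 101.071.
T = 100·t = 10107 K → 10100 K to the nearest 100 K.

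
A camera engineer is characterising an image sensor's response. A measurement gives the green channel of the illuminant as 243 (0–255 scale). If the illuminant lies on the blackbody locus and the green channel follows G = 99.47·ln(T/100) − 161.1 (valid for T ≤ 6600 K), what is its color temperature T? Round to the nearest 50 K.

ln t = (243 + 161.1) / 99.47 = 4.0625.
t = e^4.0625 = 58.121.
T = 100·t = 5812 K → 5800 K to the nearest 50 K.

5800 K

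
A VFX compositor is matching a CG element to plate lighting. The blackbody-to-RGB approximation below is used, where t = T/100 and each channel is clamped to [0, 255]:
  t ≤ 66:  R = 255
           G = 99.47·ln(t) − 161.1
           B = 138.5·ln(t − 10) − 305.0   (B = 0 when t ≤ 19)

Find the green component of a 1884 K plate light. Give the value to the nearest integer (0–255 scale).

t = 1884/100 = 18.84; the t ≤ 66 branch applies.
G = 99.47·ln 18.84 − 161.1 = 99.47·2.9360 − 161.1 = 130.942.
Rounded: 131.

131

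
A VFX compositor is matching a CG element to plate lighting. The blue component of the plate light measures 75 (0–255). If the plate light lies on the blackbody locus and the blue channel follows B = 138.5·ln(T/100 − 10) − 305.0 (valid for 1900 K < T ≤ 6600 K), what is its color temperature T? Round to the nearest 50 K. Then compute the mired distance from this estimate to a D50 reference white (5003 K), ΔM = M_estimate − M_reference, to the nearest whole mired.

+192 mireds

ln(t − 10) = (75 + 305.0) / 138.5 = 2.7437.
t − 10 = e^2.7437 = 15.544, so t = 25.544.
T = 100·t = 2554 K → 2550 K to the nearest 50 K.
M_estimate = 10⁶/2550 = 392.16; M_reference = 10⁶/5003 = 199.88.
ΔM = 392.16 − 199.88 = 192.28 → +192 mireds.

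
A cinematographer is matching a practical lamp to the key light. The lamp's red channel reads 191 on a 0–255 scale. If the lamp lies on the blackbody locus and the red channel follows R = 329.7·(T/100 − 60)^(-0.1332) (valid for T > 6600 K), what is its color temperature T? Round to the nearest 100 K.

(t − 60)^(-0.1332) = 191/329.7 = 0.57931.
t − 60 = 0.57931^(1/-0.1332) = 0.57931^(-7.508) = 60.245, so t = 120.245.
T = 100·t = 12025 K → 12000 K to the nearest 100 K.

12000 K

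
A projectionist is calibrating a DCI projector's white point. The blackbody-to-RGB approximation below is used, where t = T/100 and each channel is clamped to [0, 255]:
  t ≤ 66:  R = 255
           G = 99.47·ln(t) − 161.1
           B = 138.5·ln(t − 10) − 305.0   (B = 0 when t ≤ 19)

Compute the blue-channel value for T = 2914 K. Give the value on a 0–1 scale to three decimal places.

t = 2914/100 = 29.14; the t ≤ 66 branch applies.
B = 138.5·ln(29.14 − 10) − 305.0 = 138.5·ln 19.14 − 305.0 = 138.5·2.9518 − 305.0 = 103.822.
On a 0–1 scale: 103.822/255 = 0.4071 → 0.407.

0.407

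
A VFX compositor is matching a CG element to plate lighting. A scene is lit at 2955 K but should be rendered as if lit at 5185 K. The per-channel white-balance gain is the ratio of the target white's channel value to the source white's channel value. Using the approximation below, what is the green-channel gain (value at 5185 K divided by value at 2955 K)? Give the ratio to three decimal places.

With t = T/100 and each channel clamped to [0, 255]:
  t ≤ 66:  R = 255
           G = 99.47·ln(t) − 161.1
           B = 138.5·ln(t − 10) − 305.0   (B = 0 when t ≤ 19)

1.318

At 2955 K (t = 29.55):
  G = 99.47·ln 29.55 − 161.1 = 99.47·3.3861 − 161.1 = 175.714.
At 5185 K (t = 51.85):
  G = 99.47·ln 51.85 − 161.1 = 99.47·3.9484 − 161.1 = 231.643.
Gain = 231.643 / 175.714 = 1.3183 → 1.318.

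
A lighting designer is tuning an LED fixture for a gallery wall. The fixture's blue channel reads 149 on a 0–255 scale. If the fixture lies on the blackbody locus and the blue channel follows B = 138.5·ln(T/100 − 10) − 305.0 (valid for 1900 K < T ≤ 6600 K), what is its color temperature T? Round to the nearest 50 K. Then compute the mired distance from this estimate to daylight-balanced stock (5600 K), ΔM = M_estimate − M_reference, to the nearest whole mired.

+95 mireds

ln(t − 10) = (149 + 305.0) / 138.5 = 3.2780.
t − 10 = e^3.2780 = 26.522, so t = 36.522.
T = 100·t = 3652 K → 3650 K to the nearest 50 K.
M_estimate = 10⁶/3650 = 273.97; M_reference = 10⁶/5600 = 178.57.
ΔM = 273.97 − 178.57 = 95.40 → +95 mireds.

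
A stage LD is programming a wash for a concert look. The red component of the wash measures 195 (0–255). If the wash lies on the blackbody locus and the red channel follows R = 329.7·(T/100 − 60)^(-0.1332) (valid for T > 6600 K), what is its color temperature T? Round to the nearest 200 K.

11200 K

(t − 60)^(-0.1332) = 195/329.7 = 0.59145.
t − 60 = 0.59145^(1/-0.1332) = 0.59145^(-7.508) = 51.564, so t = 111.564.
T = 100·t = 11156 K → 11200 K to the nearest 200 K.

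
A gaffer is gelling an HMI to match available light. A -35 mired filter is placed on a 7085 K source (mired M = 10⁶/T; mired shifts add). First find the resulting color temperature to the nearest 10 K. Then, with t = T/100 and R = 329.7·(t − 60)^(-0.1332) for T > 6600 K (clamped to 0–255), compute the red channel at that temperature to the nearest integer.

206

M_in = 10⁶/7085 = 141.14; M_out = 141.14 + (-35) = 106.14.
T_out = 10⁶/106.14 = 9421.2 K → 9420 K; t = 94.2.
R = 329.7·(94.2 − 60)^(-0.1332) = 329.7·34.2^(-0.1332) = 329.7·0.62469 = 205.962.
Rounded: 206.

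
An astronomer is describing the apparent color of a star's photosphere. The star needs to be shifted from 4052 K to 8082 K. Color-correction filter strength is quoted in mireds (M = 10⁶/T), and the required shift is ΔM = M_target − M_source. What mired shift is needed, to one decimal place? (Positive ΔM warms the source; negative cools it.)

M_source = 10⁶/4052 = 246.792; M_target = 10⁶/8082 = 123.732.
ΔM = 123.732 − 246.792 = -123.060 → -123.1 mireds, a cooling shift.

-123.1 mireds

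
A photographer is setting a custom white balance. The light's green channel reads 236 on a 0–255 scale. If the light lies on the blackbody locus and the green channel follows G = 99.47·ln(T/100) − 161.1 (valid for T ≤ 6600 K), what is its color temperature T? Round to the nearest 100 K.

ln t = (236 + 161.1) / 99.47 = 3.9922.
t = e^3.9922 = 54.172.
T = 100·t = 5417 K → 5400 K to the nearest 100 K.

5400 K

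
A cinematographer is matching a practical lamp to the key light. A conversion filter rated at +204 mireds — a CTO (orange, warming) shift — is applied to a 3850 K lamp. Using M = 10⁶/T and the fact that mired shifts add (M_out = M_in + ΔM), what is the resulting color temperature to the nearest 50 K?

2150 K

M_in = 10⁶/3850 = 259.74 mireds.
M_out = 259.74 + (+204) = 463.74 mireds.
T_out = 10⁶/463.74 = 2156.4 K → 2150 K.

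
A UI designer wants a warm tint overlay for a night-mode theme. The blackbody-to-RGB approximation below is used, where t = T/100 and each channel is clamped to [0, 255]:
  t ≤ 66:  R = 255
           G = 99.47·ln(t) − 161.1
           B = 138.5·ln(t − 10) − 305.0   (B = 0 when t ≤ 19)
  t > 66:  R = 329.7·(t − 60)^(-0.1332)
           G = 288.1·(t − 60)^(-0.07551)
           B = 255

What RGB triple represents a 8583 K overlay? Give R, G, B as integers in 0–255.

t = 8583/100 = 85.83; the t > 66 branch applies.
R = 329.7·(85.83 − 60)^(-0.1332) = 329.7·25.83^(-0.1332) = 329.7·0.64849 = 213.808.
G = 288.1·(85.83 − 60)^(-0.07551) = 288.1·25.83^(-0.07551) = 288.1·0.78229 = 225.379.
B = 255 by definition for t > 66.
Rounded: (214, 225, 255).

R=214, G=225, B=255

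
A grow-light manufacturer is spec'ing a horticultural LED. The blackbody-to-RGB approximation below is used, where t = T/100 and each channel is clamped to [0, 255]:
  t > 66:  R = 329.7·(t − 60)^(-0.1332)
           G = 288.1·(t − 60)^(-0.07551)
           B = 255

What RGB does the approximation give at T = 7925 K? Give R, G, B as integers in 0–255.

t = 7925/100 = 79.25; the t > 66 branch applies.
R = 329.7·(79.25 − 60)^(-0.1332) = 329.7·19.25^(-0.1332) = 329.7·0.67439 = 222.348.
G = 288.1·(79.25 − 60)^(-0.07551) = 288.1·19.25^(-0.07551) = 288.1·0.79986 = 230.439.
B = 255 by definition for t > 66.
Rounded: (222, 230, 255).

R=222, G=230, B=255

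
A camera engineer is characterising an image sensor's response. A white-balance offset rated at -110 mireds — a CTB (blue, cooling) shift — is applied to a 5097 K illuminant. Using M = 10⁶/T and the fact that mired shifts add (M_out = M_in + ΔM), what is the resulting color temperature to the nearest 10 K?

M_in = 10⁶/5097 = 196.19 mireds.
M_out = 196.19 + (-110) = 86.19 mireds.
T_out = 10⁶/86.19 = 11601.8 K → 11600 K.

11600 K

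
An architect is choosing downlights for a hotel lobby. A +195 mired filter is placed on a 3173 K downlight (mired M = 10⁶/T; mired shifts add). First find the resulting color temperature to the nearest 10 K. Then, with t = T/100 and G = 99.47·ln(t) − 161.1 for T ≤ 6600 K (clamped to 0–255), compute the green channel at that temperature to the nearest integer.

135

M_in = 10⁶/3173 = 315.16; M_out = 315.16 + (+195) = 510.16.
T_out = 10⁶/510.16 = 1960.2 K → 1960 K; t = 19.6.
G = 99.47·ln 19.6 − 161.1 = 99.47·2.9755 − 161.1 = 134.876.
Rounded: 135.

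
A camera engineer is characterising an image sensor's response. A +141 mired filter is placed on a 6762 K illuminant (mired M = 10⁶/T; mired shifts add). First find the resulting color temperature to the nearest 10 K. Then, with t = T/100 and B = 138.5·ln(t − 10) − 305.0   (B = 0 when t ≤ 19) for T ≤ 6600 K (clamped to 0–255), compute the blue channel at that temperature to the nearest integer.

139

M_in = 10⁶/6762 = 147.89; M_out = 147.89 + (+141) = 288.89.
T_out = 10⁶/288.89 = 3461.6 K → 3460 K; t = 34.6.
B = 138.5·ln(34.6 − 10) − 305.0 = 138.5·ln 24.6 − 305.0 = 138.5·3.2027 − 305.0 = 138.580.
Rounded: 139.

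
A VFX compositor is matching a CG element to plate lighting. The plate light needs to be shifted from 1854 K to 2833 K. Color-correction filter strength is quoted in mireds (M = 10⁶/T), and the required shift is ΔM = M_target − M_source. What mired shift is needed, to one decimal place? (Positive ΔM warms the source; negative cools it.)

-186.4 mireds

M_source = 10⁶/1854 = 539.374; M_target = 10⁶/2833 = 352.983.
ΔM = 352.983 − 539.374 = -186.392 → -186.4 mireds, a cooling shift.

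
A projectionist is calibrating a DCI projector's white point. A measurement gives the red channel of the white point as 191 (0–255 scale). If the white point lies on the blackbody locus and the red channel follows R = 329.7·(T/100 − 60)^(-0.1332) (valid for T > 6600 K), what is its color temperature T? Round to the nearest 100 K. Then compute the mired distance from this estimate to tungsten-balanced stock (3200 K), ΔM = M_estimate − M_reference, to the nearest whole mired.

-229 mireds

(t − 60)^(-0.1332) = 191/329.7 = 0.57931.
t − 60 = 0.57931^(1/-0.1332) = 0.57931^(-7.508) = 60.245, so t = 120.245.
T = 100·t = 12025 K → 12000 K to the nearest 100 K.
M_estimate = 10⁶/12000 = 83.33; M_reference = 10⁶/3200 = 312.50.
ΔM = 83.33 − 312.50 = -229.17 → -229 mireds.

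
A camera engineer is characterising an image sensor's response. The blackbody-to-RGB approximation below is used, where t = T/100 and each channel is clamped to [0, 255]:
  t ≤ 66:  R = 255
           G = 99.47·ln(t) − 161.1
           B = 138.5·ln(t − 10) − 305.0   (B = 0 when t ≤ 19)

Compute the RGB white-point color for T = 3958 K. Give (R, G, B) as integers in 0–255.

t = 3958/100 = 39.58; the t ≤ 66 branch applies.
R = 255 by definition for t ≤ 66.
G = 99.47·ln 39.58 − 161.1 = 99.47·3.6783 − 161.1 = 204.783.
B = 138.5·ln(39.58 − 10) − 305.0 = 138.5·ln 29.58 − 305.0 = 138.5·3.3871 − 305.0 = 164.113.
Rounded: (255, 205, 164).

(255, 205, 164)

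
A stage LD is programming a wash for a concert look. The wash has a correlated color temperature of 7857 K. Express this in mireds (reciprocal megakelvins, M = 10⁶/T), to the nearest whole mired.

M = 10⁶ / 7857 = 127.275 → 127 mireds.

127 mireds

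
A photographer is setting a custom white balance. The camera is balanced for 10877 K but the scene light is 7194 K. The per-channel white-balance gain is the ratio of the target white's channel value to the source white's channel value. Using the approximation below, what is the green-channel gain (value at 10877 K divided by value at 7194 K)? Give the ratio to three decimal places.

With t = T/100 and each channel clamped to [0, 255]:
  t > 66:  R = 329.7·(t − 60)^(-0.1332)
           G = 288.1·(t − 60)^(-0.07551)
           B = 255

0.899

At 7194 K (t = 71.94):
  G = 288.1·(71.94 − 60)^(-0.07551) = 288.1·11.94^(-0.07551) = 288.1·0.82923 = 238.901.
At 10877 K (t = 108.77):
  G = 288.1·(108.77 − 60)^(-0.07551) = 288.1·48.77^(-0.07551) = 288.1·0.74564 = 214.818.
Gain = 214.818 / 238.901 = 0.8992 → 0.899.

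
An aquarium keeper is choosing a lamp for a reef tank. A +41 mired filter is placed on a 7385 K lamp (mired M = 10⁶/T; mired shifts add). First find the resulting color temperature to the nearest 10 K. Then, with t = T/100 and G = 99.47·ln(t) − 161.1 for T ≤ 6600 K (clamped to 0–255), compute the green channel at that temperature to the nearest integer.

241

M_in = 10⁶/7385 = 135.41; M_out = 135.41 + (+41) = 176.41.
T_out = 10⁶/176.41 = 5668.6 K → 5670 K; t = 56.7.
G = 99.47·ln 56.7 − 161.1 = 99.47·4.0378 − 161.1 = 240.537.
Rounded: 241.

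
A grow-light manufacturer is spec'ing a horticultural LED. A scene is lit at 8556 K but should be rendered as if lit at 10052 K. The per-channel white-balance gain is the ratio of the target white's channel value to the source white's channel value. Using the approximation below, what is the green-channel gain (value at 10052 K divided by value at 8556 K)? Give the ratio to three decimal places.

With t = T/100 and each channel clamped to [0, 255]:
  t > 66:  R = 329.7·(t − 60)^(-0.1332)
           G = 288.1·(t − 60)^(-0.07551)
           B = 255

At 8556 K (t = 85.56):
  G = 288.1·(85.56 − 60)^(-0.07551) = 288.1·25.56^(-0.07551) = 288.1·0.78292 = 225.558.
At 10052 K (t = 100.52):
  G = 288.1·(100.52 − 60)^(-0.07551) = 288.1·40.52^(-0.07551) = 288.1·0.75614 = 217.845.
Gain = 217.845 / 225.558 = 0.9658 → 0.966.

0.966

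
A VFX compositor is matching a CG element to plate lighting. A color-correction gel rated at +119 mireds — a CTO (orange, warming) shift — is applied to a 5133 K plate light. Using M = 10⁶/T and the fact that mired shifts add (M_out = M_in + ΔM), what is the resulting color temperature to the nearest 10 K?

3190 K

M_in = 10⁶/5133 = 194.82 mireds.
M_out = 194.82 + (+119) = 313.82 mireds.
T_out = 10⁶/313.82 = 3186.6 K → 3190 K.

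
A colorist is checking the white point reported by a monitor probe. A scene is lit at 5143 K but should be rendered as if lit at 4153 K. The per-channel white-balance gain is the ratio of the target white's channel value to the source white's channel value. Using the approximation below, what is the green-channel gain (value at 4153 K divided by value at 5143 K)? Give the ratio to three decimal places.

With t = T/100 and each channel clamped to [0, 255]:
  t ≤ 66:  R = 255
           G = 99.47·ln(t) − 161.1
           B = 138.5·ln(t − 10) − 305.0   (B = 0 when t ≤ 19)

0.908

At 5143 K (t = 51.43):
  G = 99.47·ln 51.43 − 161.1 = 99.47·3.9402 − 161.1 = 230.834.
At 4153 K (t = 41.53):
  G = 99.47·ln 41.53 − 161.1 = 99.47·3.7264 − 161.1 = 209.567.
Gain = 209.567 / 230.834 = 0.9079 → 0.908.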